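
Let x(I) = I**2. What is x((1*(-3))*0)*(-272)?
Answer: 0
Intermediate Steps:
x((1*(-3))*0)*(-272) = ((1*(-3))*0)**2*(-272) = (-3*0)**2*(-272) = 0**2*(-272) = 0*(-272) = 0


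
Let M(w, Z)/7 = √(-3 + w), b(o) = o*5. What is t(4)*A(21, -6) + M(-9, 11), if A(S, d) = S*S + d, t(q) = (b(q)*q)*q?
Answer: 139200 + 14*I*√3 ≈ 1.392e+5 + 24.249*I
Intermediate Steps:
b(o) = 5*o
t(q) = 5*q³ (t(q) = ((5*q)*q)*q = (5*q²)*q = 5*q³)
A(S, d) = d + S² (A(S, d) = S² + d = d + S²)
M(w, Z) = 7*√(-3 + w)
t(4)*A(21, -6) + M(-9, 11) = (5*4³)*(-6 + 21²) + 7*√(-3 - 9) = (5*64)*(-6 + 441) + 7*√(-12) = 320*435 + 7*(2*I*√3) = 139200 + 14*I*√3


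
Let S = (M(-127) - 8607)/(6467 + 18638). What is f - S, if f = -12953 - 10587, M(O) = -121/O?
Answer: -75052312932/3188335 ≈ -23540.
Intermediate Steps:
f = -23540
S = -1092968/3188335 (S = (-121/(-127) - 8607)/(6467 + 18638) = (-121*(-1/127) - 8607)/25105 = (121/127 - 8607)*(1/25105) = -1092968/127*1/25105 = -1092968/3188335 ≈ -0.34280)
f - S = -23540 - 1*(-1092968/3188335) = -23540 + 1092968/3188335 = -75052312932/3188335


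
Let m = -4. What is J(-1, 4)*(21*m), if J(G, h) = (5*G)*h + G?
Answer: 1764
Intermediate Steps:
J(G, h) = G + 5*G*h (J(G, h) = 5*G*h + G = G + 5*G*h)
J(-1, 4)*(21*m) = (-(1 + 5*4))*(21*(-4)) = -(1 + 20)*(-84) = -1*21*(-84) = -21*(-84) = 1764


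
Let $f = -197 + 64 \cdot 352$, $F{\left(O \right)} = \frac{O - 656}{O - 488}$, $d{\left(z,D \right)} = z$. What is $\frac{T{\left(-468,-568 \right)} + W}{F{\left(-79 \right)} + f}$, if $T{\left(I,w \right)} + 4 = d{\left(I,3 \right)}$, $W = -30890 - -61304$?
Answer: $\frac{404217}{301486} \approx 1.3407$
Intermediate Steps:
$W = 30414$ ($W = -30890 + 61304 = 30414$)
$T{\left(I,w \right)} = -4 + I$
$F{\left(O \right)} = \frac{-656 + O}{-488 + O}$
$f = 22331$ ($f = -197 + 22528 = 22331$)
$\frac{T{\left(-468,-568 \right)} + W}{F{\left(-79 \right)} + f} = \frac{\left(-4 - 468\right) + 30414}{\frac{-656 - 79}{-488 - 79} + 22331} = \frac{-472 + 30414}{\frac{1}{-567} \left(-735\right) + 22331} = \frac{29942}{\left(- \frac{1}{567}\right) \left(-735\right) + 22331} = \frac{29942}{\frac{35}{27} + 22331} = \frac{29942}{\frac{602972}{27}} = 29942 \cdot \frac{27}{602972} = \frac{404217}{301486}$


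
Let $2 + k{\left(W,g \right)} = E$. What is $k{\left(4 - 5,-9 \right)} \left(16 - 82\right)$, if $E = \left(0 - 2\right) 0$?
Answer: $132$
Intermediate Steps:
$E = 0$ ($E = \left(-2\right) 0 = 0$)
$k{\left(W,g \right)} = -2$ ($k{\left(W,g \right)} = -2 + 0 = -2$)
$k{\left(4 - 5,-9 \right)} \left(16 - 82\right) = - 2 \left(16 - 82\right) = \left(-2\right) \left(-66\right) = 132$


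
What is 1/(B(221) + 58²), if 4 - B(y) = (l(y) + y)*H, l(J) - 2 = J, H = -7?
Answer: 1/6476 ≈ 0.00015442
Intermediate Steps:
l(J) = 2 + J
B(y) = 18 + 14*y (B(y) = 4 - ((2 + y) + y)*(-7) = 4 - (2 + 2*y)*(-7) = 4 - (-14 - 14*y) = 4 + (14 + 14*y) = 18 + 14*y)
1/(B(221) + 58²) = 1/((18 + 14*221) + 58²) = 1/((18 + 3094) + 3364) = 1/(3112 + 3364) = 1/6476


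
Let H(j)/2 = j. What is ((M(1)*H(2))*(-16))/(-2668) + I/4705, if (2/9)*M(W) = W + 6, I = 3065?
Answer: 883135/627647 ≈ 1.4071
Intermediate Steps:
H(j) = 2*j
M(W) = 27 + 9*W/2 (M(W) = 9*(W + 6)/2 = 9*(6 + W)/2 = 27 + 9*W/2)
((M(1)*H(2))*(-16))/(-2668) + I/4705 = (((27 + (9/2)*1)*(2*2))*(-16))/(-2668) + 3065/4705 = (((27 + 9/2)*4)*(-16))*(-1/2668) + 3065*(1/4705) = (((63/2)*4)*(-16))*(-1/2668) + 613/941 = (126*(-16))*(-1/2668) + 613/941 = -2016*(-1/2668) + 613/941 = 504/667 + 613/941 = 883135/627647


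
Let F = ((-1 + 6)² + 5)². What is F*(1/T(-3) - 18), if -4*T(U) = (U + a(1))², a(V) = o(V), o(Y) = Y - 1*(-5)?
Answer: -16600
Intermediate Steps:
o(Y) = 5 + Y (o(Y) = Y + 5 = 5 + Y)
a(V) = 5 + V
T(U) = -(6 + U)²/4 (T(U) = -(U + (5 + 1))²/4 = -(U + 6)²/4 = -(6 + U)²/4)
F = 900 (F = (5² + 5)² = (25 + 5)² = 30² = 900)
F*(1/T(-3) - 18) = 900*(1/(-(6 - 3)²/4) - 18) = 900*(1/(-¼*3²) - 18) = 900*(1/(-¼*9) - 18) = 900*(1/(-9/4) - 18) = 900*(-4/9 - 18) = 900*(-166/9) = -16600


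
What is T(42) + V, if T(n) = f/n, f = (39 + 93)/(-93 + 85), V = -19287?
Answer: -540047/28 ≈ -19287.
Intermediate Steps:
f = -33/2 (f = 132/(-8) = 132*(-⅛) = -33/2 ≈ -16.500)
T(n) = -33/(2*n)
T(42) + V = -33/2/42 - 19287 = -33/2*1/42 - 19287 = -11/28 - 19287 = -540047/28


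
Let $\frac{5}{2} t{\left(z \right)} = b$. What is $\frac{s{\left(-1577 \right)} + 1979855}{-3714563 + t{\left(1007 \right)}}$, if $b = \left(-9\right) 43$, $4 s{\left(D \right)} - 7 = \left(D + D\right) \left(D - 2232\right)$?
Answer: $- \frac{99665065}{74294356} \approx -1.3415$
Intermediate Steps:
$s{\left(D \right)} = \frac{7}{4} + \frac{D \left(-2232 + D\right)}{2}$ ($s{\left(D \right)} = \frac{7}{4} + \frac{\left(D + D\right) \left(D - 2232\right)}{4} = \frac{7}{4} + \frac{2 D \left(-2232 + D\right)}{4} = \frac{7}{4} + \frac{D \left(-2232 + D\right)}{2}$)
$b = -387$
$t{\left(z \right)} = - \frac{774}{5}$ ($t{\left(z \right)} = \frac{2}{5} \left(-387\right) = - \frac{774}{5}$)
$\frac{s{\left(-1577 \right)} + 1979855}{-3714563 + t{\left(1007 \right)}} = \frac{\left(\frac{7}{4} + \frac{\left(-1577\right)^{2}}{2} - -1759932\right) + 1979855}{-3714563 - \frac{774}{5}} = \frac{\left(\frac{7}{4} + \frac{1}{2} \cdot 2486929 + 1759932\right) + 1979855}{- \frac{18573589}{5}} = \left(\left(\frac{7}{4} + \frac{2486929}{2} + 1759932\right) + 1979855\right) \left(- \frac{5}{18573589}\right) = \left(\frac{12013593}{4} + 1979855\right) \left(- \frac{5}{18573589}\right) = \frac{19933013}{4} \left(- \frac{5}{18573589}\right) = - \frac{99665065}{74294356}$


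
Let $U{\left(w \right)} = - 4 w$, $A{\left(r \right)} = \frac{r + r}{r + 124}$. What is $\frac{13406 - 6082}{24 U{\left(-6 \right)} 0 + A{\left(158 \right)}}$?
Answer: $\frac{516342}{79} \approx 6536.0$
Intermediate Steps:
$A{\left(r \right)} = \frac{2 r}{124 + r}$
$\frac{13406 - 6082}{24 U{\left(-6 \right)} 0 + A{\left(158 \right)}} = \frac{13406 - 6082}{24 \left(\left(-4\right) \left(-6\right)\right) 0 + 2 \cdot 158 \frac{1}{124 + 158}} = \frac{7324}{24 \cdot 24 \cdot 0 + 2 \cdot 158 \cdot \frac{1}{282}} = \frac{7324}{576 \cdot 0 + 2 \cdot 158 \cdot \frac{1}{282}} = \frac{7324}{0 + \frac{158}{141}} = \frac{7324}{\frac{158}{141}} = 7324 \cdot \frac{141}{158} = \frac{516342}{79}$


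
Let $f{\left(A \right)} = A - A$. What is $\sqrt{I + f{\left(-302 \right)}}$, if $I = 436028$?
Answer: $2 \sqrt{109007} \approx 660.32$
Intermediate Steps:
$f{\left(A \right)} = 0$
$\sqrt{I + f{\left(-302 \right)}} = \sqrt{436028 + 0} = \sqrt{436028} = 2 \sqrt{109007}$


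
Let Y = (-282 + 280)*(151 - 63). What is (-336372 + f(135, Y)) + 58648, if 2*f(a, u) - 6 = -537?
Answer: -555979/2 ≈ -2.7799e+5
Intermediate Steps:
Y = -176 (Y = -2*88 = -176)
f(a, u) = -531/2 (f(a, u) = 3 + (1/2)*(-537) = 3 - 537/2 = -531/2)
(-336372 + f(135, Y)) + 58648 = (-336372 - 531/2) + 58648 = -673275/2 + 58648 = -555979/2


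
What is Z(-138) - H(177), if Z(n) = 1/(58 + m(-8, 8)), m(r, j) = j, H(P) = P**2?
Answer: -2067713/66 ≈ -31329.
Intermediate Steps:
Z(n) = 1/66 (Z(n) = 1/(58 + 8) = 1/66)
Z(-138) - H(177) = 1/66 - 1*177**2 = 1/66 - 1*31329 = 1/66 - 31329 = -2067713/66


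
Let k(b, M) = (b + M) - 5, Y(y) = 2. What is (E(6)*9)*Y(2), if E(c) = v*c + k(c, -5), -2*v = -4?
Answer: 144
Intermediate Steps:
k(b, M) = -5 + M + b (k(b, M) = (M + b) - 5 = -5 + M + b)
v = 2 (v = -½*(-4) = 2)
E(c) = -10 + 3*c (E(c) = 2*c + (-5 - 5 + c) = 2*c + (-10 + c) = -10 + 3*c)
(E(6)*9)*Y(2) = ((-10 + 3*6)*9)*2 = ((-10 + 18)*9)*2 = (8*9)*2 = 72*2 = 144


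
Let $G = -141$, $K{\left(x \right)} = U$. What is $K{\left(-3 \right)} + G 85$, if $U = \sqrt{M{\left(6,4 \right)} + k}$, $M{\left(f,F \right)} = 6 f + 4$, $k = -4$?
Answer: $-11979$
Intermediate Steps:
$M{\left(f,F \right)} = 4 + 6 f$
$U = 6$ ($U = \sqrt{\left(4 + 6 \cdot 6\right) - 4} = \sqrt{\left(4 + 36\right) - 4} = \sqrt{40 - 4} = \sqrt{36} = 6$)
$K{\left(x \right)} = 6$
$K{\left(-3 \right)} + G 85 = 6 - 11985 = -11979$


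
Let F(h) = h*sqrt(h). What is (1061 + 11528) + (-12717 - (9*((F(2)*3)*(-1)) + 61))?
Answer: -189 + 54*sqrt(2) ≈ -112.63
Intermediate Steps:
F(h) = h**(3/2)
(1061 + 11528) + (-12717 - (9*((F(2)*3)*(-1)) + 61)) = (1061 + 11528) + (-12717 - (9*((2**(3/2)*3)*(-1)) + 61)) = 12589 + (-12717 - (9*(((2*sqrt(2))*3)*(-1)) + 61)) = 12589 + (-12717 - (9*((6*sqrt(2))*(-1)) + 61)) = 12589 + (-12717 - (9*(-6*sqrt(2)) + 61)) = 12589 + (-12717 - (-54*sqrt(2) + 61)) = 12589 + (-12717 - (61 - 54*sqrt(2))) = 12589 + (-12717 + (-61 + 54*sqrt(2))) = 12589 + (-12778 + 54*sqrt(2)) = -189 + 54*sqrt(2)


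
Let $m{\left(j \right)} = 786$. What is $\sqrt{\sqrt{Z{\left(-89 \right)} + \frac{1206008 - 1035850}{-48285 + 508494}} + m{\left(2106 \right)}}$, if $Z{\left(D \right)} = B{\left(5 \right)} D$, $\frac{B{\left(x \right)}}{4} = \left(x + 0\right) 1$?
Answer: $\frac{\sqrt{166468766413266 + 460209 i \sqrt{376912027909158}}}{460209} \approx 28.046 + 0.75209 i$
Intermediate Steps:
$B{\left(x \right)} = 4 x$ ($B{\left(x \right)} = 4 \left(x + 0\right) 1 = 4 x 1 = 4 x$)
$Z{\left(D \right)} = 20 D$ ($Z{\left(D \right)} = 4 \cdot 5 D = 20 D$)
$\sqrt{\sqrt{Z{\left(-89 \right)} + \frac{1206008 - 1035850}{-48285 + 508494}} + m{\left(2106 \right)}} = \sqrt{\sqrt{20 \left(-89\right) + \frac{1206008 - 1035850}{-48285 + 508494}} + 786} = \sqrt{\sqrt{-1780 + \frac{170158}{460209}} + 786} = \sqrt{\sqrt{- \frac{819001862}{460209}} + 786} = \sqrt{\frac{i \sqrt{376912027909158}}{460209} + 786} = \sqrt{786 + \frac{i \sqrt{376912027909158}}{460209}}$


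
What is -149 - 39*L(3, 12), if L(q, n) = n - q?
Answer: -500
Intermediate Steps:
-149 - 39*L(3, 12) = -149 - 39*(12 - 1*3) = -149 - 39*(12 - 3) = -149 - 39*9 = -149 - 351 = -500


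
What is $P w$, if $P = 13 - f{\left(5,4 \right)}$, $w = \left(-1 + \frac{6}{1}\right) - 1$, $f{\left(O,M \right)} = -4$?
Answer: $68$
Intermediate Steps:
$w = 4$ ($w = \left(-1 + 6 \cdot 1\right) - 1 = \left(-1 + 6\right) - 1 = 5 - 1 = 4$)
$P = 17$ ($P = 13 - -4 = 13 + 4 = 17$)
$P w = 17 \cdot 4 = 68$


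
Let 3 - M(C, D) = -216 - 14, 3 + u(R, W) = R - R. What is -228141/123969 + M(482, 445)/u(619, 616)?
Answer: -9856400/123969 ≈ -79.507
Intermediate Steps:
u(R, W) = -3 (u(R, W) = -3 + (R - R) = -3 + 0 = -3)
M(C, D) = 233 (M(C, D) = 3 - (-216 - 14) = 3 - 1*(-230) = 3 + 230 = 233)
-228141/123969 + M(482, 445)/u(619, 616) = -228141/123969 + 233/(-3) = -228141*1/123969 + 233*(-1/3) = -76047/41323 - 233/3 = -9856400/123969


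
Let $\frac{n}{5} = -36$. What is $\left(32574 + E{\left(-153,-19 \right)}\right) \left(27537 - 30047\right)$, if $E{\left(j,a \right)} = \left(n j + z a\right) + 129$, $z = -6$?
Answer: $-151496070$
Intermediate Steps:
$n = -180$ ($n = 5 \left(-36\right) = -180$)
$E{\left(j,a \right)} = 129 - 180 j - 6 a$ ($E{\left(j,a \right)} = \left(- 180 j - 6 a\right) + 129 = 129 - 180 j - 6 a$)
$\left(32574 + E{\left(-153,-19 \right)}\right) \left(27537 - 30047\right) = \left(32574 - -27783\right) \left(27537 - 30047\right) = \left(32574 + \left(129 + 27540 + 114\right)\right) \left(-2510\right) = \left(32574 + 27783\right) \left(-2510\right) = 60357 \left(-2510\right) = -151496070$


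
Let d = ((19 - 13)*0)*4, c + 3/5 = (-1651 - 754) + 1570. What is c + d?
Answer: -4178/5 ≈ -835.60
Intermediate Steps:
c = -4178/5 (c = -3/5 + ((-1651 - 754) + 1570) = -3/5 + (-2405 + 1570) = -3/5 - 835 = -4178/5 ≈ -835.60)
d = 0 (d = (6*0)*4 = 0*4 = 0)
c + d = -4178/5 + 0 = -4178/5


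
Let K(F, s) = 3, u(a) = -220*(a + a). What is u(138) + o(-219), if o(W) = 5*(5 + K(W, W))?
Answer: -60680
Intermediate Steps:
u(a) = -440*a
o(W) = 40 (o(W) = 5*(5 + 3) = 5*8 = 40)
u(138) + o(-219) = -440*138 + 40 = -60720 + 40 = -60680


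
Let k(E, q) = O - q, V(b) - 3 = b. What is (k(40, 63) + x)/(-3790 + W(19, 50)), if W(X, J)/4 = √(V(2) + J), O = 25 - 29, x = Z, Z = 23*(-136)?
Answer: 403635/478774 + 213*√55/239387 ≈ 0.84966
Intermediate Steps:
Z = -3128
V(b) = 3 + b
x = -3128
O = -4
W(X, J) = 4*√(5 + J) (W(X, J) = 4*√((3 + 2) + J) = 4*√(5 + J))
k(E, q) = -4 - q
(k(40, 63) + x)/(-3790 + W(19, 50)) = ((-4 - 1*63) - 3128)/(-3790 + 4*√(5 + 50)) = ((-4 - 63) - 3128)/(-3790 + 4*√55) = (-67 - 3128)/(-3790 + 4*√55) = -3195/(-3790 + 4*√55)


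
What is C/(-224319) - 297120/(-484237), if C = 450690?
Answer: -50530370750/36207853201 ≈ -1.3956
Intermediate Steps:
C/(-224319) - 297120/(-484237) = 450690/(-224319) - 297120/(-484237) = 450690*(-1/224319) - 297120*(-1/484237) = -150230/74773 + 297120/484237 = -50530370750/36207853201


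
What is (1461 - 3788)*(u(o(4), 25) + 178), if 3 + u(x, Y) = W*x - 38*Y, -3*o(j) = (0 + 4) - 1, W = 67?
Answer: 1959334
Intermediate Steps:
o(j) = -1 (o(j) = -((0 + 4) - 1)/3 = -(4 - 1)/3 = -1/3*3 = -1)
u(x, Y) = -3 - 38*Y + 67*x (u(x, Y) = -3 + (67*x - 38*Y) = -3 + (-38*Y + 67*x) = -3 - 38*Y + 67*x)
(1461 - 3788)*(u(o(4), 25) + 178) = (1461 - 3788)*((-3 - 38*25 + 67*(-1)) + 178) = -2327*((-3 - 950 - 67) + 178) = -2327*(-1020 + 178) = -2327*(-842) = 1959334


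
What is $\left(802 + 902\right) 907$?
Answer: $1545528$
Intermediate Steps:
$\left(802 + 902\right) 907 = 1704 \cdot 907 = 1545528$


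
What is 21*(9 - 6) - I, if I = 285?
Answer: -222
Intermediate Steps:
21*(9 - 6) - I = 21*(9 - 6) - 1*285 = 21*3 - 285 = 63 - 285 = -222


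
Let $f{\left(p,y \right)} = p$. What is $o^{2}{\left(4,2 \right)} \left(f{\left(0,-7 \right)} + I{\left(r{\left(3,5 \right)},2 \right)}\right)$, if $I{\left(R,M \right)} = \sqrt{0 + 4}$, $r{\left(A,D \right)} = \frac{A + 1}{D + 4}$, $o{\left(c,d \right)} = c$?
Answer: $32$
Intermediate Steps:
$r{\left(A,D \right)} = \frac{1 + A}{4 + D}$
$I{\left(R,M \right)} = 2$ ($I{\left(R,M \right)} = \sqrt{4} = 2$)
$o^{2}{\left(4,2 \right)} \left(f{\left(0,-7 \right)} + I{\left(r{\left(3,5 \right)},2 \right)}\right) = 4^{2} \left(0 + 2\right) = 16 \cdot 2 = 32$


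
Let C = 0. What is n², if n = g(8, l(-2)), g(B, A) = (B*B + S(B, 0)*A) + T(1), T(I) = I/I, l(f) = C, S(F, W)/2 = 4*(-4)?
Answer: 4225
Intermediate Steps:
S(F, W) = -32 (S(F, W) = 2*(4*(-4)) = 2*(-16) = -32)
l(f) = 0
T(I) = 1
g(B, A) = 1 + B² - 32*A (g(B, A) = (B*B - 32*A) + 1 = (B² - 32*A) + 1 = 1 + B² - 32*A)
n = 65 (n = 1 + 8² - 32*0 = 1 + 64 + 0 = 65)
n² = 65² = 4225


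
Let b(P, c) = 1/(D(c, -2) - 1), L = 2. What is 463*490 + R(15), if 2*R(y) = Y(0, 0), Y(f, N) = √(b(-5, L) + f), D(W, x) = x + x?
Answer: 226870 + I*√5/10 ≈ 2.2687e+5 + 0.22361*I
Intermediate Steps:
D(W, x) = 2*x
b(P, c) = -⅕ (b(P, c) = 1/(2*(-2) - 1) = 1/(-4 - 1) = 1/(-5) = -⅕)
Y(f, N) = √(-⅕ + f)
R(y) = I*√5/10 (R(y) = (√(-5 + 25*0)/5)/2 = (√(-5 + 0)/5)/2 = (√(-5)/5)/2 = ((I*√5)/5)/2 = (I*√5/5)/2 = I*√5/10)
463*490 + R(15) = 463*490 + I*√5/10 = 226870 + I*√5/10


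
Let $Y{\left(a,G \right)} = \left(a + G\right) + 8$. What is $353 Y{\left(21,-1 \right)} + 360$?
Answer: $10244$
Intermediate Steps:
$Y{\left(a,G \right)} = 8 + G + a$ ($Y{\left(a,G \right)} = \left(G + a\right) + 8 = 8 + G + a$)
$353 Y{\left(21,-1 \right)} + 360 = 353 \left(8 - 1 + 21\right) + 360 = 353 \cdot 28 + 360 = 9884 + 360 = 10244$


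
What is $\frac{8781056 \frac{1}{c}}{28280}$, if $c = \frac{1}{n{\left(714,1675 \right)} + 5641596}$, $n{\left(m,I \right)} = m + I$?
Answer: $\frac{1239003708704}{707} \approx 1.7525 \cdot 10^{9}$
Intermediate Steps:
$n{\left(m,I \right)} = I + m$
$c = \frac{1}{5643985}$ ($c = \frac{1}{\left(1675 + 714\right) + 5641596} = \frac{1}{2389 + 5641596} = \frac{1}{5643985} \approx 1.7718 \cdot 10^{-7}$)
$\frac{8781056 \frac{1}{c}}{28280} = \frac{8781056 \frac{1}{\frac{1}{5643985}}}{28280} = 8781056 \cdot 5643985 \cdot \frac{1}{28280} = 49560148348160 \cdot \frac{1}{28280} = \frac{1239003708704}{707}$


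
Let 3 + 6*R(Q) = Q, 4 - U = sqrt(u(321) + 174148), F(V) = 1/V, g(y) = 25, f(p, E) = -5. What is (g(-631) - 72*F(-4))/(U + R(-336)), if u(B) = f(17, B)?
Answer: 9030/685547 - 172*sqrt(174143)/685547 ≈ -0.091527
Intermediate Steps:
u(B) = -5
U = 4 - sqrt(174143) (U = 4 - sqrt(-5 + 174148) = 4 - sqrt(174143) ≈ -413.30)
R(Q) = -1/2 + Q/6
(g(-631) - 72*F(-4))/(U + R(-336)) = (25 - 72/(-4))/((4 - sqrt(174143)) + (-1/2 + (1/6)*(-336))) = (25 - 72*(-1/4))/((4 - sqrt(174143)) + (-1/2 - 56)) = (25 + 18)/((4 - sqrt(174143)) - 113/2) = 43/(-105/2 - sqrt(174143))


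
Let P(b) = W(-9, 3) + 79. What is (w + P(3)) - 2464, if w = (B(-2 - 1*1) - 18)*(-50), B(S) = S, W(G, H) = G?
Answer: -1344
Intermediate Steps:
P(b) = 70 (P(b) = -9 + 79 = 70)
w = 1050 (w = ((-2 - 1*1) - 18)*(-50) = ((-2 - 1) - 18)*(-50) = (-3 - 18)*(-50) = -21*(-50) = 1050)
(w + P(3)) - 2464 = (1050 + 70) - 2464 = 1120 - 2464 = -1344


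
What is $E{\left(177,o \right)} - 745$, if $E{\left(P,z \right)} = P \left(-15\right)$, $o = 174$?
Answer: $-3400$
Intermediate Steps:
$E{\left(P,z \right)} = - 15 P$
$E{\left(177,o \right)} - 745 = \left(-15\right) 177 - 745 = -2655 - 745 = -3400$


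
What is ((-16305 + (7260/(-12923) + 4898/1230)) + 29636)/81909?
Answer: 105977239022/650983654305 ≈ 0.16280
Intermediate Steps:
((-16305 + (7260/(-12923) + 4898/1230)) + 29636)/81909 = ((-16305 + (7260*(-1/12923) + 4898*(1/1230))) + 29636)*(1/81909) = ((-16305 + (-7260/12923 + 2449/615)) + 29636)*(1/81909) = ((-16305 + 27183527/7947645) + 29636)*(1/81909) = (-129559168198/7947645 + 29636)*(1/81909) = (105977239022/7947645)*(1/81909) = 105977239022/650983654305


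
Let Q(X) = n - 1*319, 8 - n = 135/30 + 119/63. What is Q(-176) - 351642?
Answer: -6335269/18 ≈ -3.5196e+5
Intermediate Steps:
n = 29/18 (n = 8 - (135/30 + 119/63) = 8 - (135*(1/30) + 119*(1/63)) = 8 - (9/2 + 17/9) = 8 - 1*115/18 = 8 - 115/18 = 29/18 ≈ 1.6111)
Q(X) = -5713/18 (Q(X) = 29/18 - 1*319 = 29/18 - 319 = -5713/18)
Q(-176) - 351642 = -5713/18 - 351642 = -6335269/18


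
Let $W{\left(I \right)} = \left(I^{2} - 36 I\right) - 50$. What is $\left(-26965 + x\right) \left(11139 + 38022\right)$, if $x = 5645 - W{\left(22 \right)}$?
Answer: $-1030512882$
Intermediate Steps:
$W{\left(I \right)} = -50 + I^{2} - 36 I$
$x = 6003$ ($x = 5645 - \left(-50 + 22^{2} - 792\right) = 5645 - \left(-50 + 484 - 792\right) = 5645 - -358 = 5645 + 358 = 6003$)
$\left(-26965 + x\right) \left(11139 + 38022\right) = \left(-26965 + 6003\right) \left(11139 + 38022\right) = \left(-20962\right) 49161 = -1030512882$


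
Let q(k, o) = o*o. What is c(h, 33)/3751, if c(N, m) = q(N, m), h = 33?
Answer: 9/31 ≈ 0.29032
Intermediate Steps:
q(k, o) = o**2
c(N, m) = m**2
c(h, 33)/3751 = 33**2/3751 = 1089*(1/3751) = 9/31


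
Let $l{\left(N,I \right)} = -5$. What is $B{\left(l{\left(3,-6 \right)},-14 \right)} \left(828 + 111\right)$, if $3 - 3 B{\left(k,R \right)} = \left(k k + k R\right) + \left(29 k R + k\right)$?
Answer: $-662621$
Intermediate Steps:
$B{\left(k,R \right)} = 1 - \frac{k}{3} - \frac{k^{2}}{3} - 10 R k$ ($B{\left(k,R \right)} = 1 - \frac{\left(k k + k R\right) + \left(29 k R + k\right)}{3} = 1 - \frac{\left(k^{2} + R k\right) + \left(29 R k + k\right)}{3} = 1 - \frac{\left(k^{2} + R k\right) + \left(k + 29 R k\right)}{3} = 1 - \frac{k + k^{2} + 30 R k}{3} = 1 - \left(\frac{k}{3} + \frac{k^{2}}{3} + 10 R k\right) = 1 - \frac{k}{3} - \frac{k^{2}}{3} - 10 R k$)
$B{\left(l{\left(3,-6 \right)},-14 \right)} \left(828 + 111\right) = \left(1 - - \frac{5}{3} - \frac{\left(-5\right)^{2}}{3} - \left(-140\right) \left(-5\right)\right) \left(828 + 111\right) = \left(1 + \frac{5}{3} - \frac{25}{3} - 700\right) 939 = \left(- \frac{2117}{3}\right) 939 = -662621$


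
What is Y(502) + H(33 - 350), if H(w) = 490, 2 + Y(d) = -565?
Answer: -77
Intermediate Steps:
Y(d) = -567 (Y(d) = -2 - 565 = -567)
Y(502) + H(33 - 350) = -567 + 490 = -77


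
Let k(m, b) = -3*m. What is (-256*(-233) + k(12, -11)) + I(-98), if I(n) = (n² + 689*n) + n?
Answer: 1596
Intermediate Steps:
I(n) = n² + 690*n
(-256*(-233) + k(12, -11)) + I(-98) = (-256*(-233) - 3*12) - 98*(690 - 98) = (59648 - 36) - 98*592 = 59612 - 58016 = 1596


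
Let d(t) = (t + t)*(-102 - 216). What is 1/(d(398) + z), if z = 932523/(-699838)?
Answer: -699838/177149525787 ≈ -3.9505e-6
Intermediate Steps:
d(t) = -636*t (d(t) = (2*t)*(-318) = -636*t)
z = -932523/699838 (z = 932523*(-1/699838) = -932523/699838 ≈ -1.3325)
1/(d(398) + z) = 1/(-636*398 - 932523/699838) = 1/(-253128 - 932523/699838) = 1/(-177149525787/699838) = -699838/177149525787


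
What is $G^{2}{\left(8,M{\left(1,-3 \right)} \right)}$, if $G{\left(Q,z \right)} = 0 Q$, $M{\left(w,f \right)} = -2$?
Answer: $0$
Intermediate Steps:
$G{\left(Q,z \right)} = 0$
$G^{2}{\left(8,M{\left(1,-3 \right)} \right)} = 0^{2} = 0$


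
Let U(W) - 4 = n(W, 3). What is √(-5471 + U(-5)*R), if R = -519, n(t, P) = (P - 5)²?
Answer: I*√9623 ≈ 98.097*I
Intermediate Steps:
n(t, P) = (-5 + P)²
U(W) = 8 (U(W) = 4 + (-5 + 3)² = 4 + (-2)² = 4 + 4 = 8)
√(-5471 + U(-5)*R) = √(-5471 + 8*(-519)) = √(-5471 - 4152) = √(-9623) = I*√9623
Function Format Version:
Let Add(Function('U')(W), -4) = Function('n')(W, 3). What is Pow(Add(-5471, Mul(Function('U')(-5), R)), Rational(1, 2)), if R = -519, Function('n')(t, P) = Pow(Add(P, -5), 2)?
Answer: Mul(I, Pow(9623, Rational(1, 2))) ≈ Mul(98.097, I)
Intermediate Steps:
Function('n')(t, P) = Pow(Add(-5, P), 2)
Function('U')(W) = 8 (Function('U')(W) = Add(4, Pow(Add(-5, 3), 2)) = Add(4, Pow(-2, 2)) = Add(4, 4) = 8)
Pow(Add(-5471, Mul(Function('U')(-5), R)), Rational(1, 2)) = Pow(Add(-5471, Mul(8, -519)), Rational(1, 2)) = Pow(Add(-5471, -4152), Rational(1, 2)) = Pow(-9623, Rational(1, 2)) = Mul(I, Pow(9623, Rational(1, 2)))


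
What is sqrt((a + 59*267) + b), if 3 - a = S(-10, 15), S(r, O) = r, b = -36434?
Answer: 2*I*sqrt(5167) ≈ 143.76*I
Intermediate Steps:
a = 13 (a = 3 - 1*(-10) = 3 + 10 = 13)
sqrt((a + 59*267) + b) = sqrt((13 + 59*267) - 36434) = sqrt((13 + 15753) - 36434) = sqrt(15766 - 36434) = sqrt(-20668) = 2*I*sqrt(5167)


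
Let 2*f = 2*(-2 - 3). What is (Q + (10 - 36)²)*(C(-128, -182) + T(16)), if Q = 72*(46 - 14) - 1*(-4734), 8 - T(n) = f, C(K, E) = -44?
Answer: -239134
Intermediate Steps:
f = -5 (f = (2*(-2 - 3))/2 = (2*(-5))/2 = (½)*(-10) = -5)
T(n) = 13 (T(n) = 8 - 1*(-5) = 8 + 5 = 13)
Q = 7038 (Q = 72*32 + 4734 = 2304 + 4734 = 7038)
(Q + (10 - 36)²)*(C(-128, -182) + T(16)) = (7038 + (10 - 36)²)*(-44 + 13) = (7038 + (-26)²)*(-31) = (7038 + 676)*(-31) = 7714*(-31) = -239134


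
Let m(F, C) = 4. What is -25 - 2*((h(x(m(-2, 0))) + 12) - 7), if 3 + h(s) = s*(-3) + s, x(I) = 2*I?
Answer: 3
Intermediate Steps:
h(s) = -3 - 2*s (h(s) = -3 + (s*(-3) + s) = -3 + (-3*s + s) = -3 - 2*s)
-25 - 2*((h(x(m(-2, 0))) + 12) - 7) = -25 - 2*(((-3 - 4*4) + 12) - 7) = -25 - 2*(((-3 - 2*8) + 12) - 7) = -25 - 2*(((-3 - 16) + 12) - 7) = -25 - 2*((-19 + 12) - 7) = -25 - 2*(-7 - 7) = -25 - 2*(-14) = -25 + 28 = 3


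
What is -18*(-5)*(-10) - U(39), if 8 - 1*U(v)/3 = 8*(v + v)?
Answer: 948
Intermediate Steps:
U(v) = 24 - 48*v (U(v) = 24 - 24*(v + v) = 24 - 24*2*v = 24 - 48*v)
-18*(-5)*(-10) - U(39) = -18*(-5)*(-10) - (24 - 48*39) = 90*(-10) - (24 - 1872) = -900 - 1*(-1848) = -900 + 1848 = 948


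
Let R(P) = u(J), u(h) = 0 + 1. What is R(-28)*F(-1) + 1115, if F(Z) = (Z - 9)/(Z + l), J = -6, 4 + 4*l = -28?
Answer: 10045/9 ≈ 1116.1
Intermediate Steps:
l = -8 (l = -1 + (¼)*(-28) = -1 - 7 = -8)
u(h) = 1
R(P) = 1
F(Z) = (-9 + Z)/(-8 + Z) (F(Z) = (Z - 9)/(Z - 8) = (-9 + Z)/(-8 + Z))
R(-28)*F(-1) + 1115 = 1*((-9 - 1)/(-8 - 1)) + 1115 = 1*(-10/(-9)) + 1115 = 1*(-⅑*(-10)) + 1115 = 1*(10/9) + 1115 = 10/9 + 1115 = 10045/9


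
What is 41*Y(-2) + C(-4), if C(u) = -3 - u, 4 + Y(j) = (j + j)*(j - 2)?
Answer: 493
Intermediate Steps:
Y(j) = -4 + 2*j*(-2 + j) (Y(j) = -4 + (j + j)*(j - 2) = -4 + (2*j)*(-2 + j) = -4 + 2*j*(-2 + j))
41*Y(-2) + C(-4) = 41*(-4 - 4*(-2) + 2*(-2)²) + (-3 - 1*(-4)) = 41*(-4 + 8 + 2*4) + (-3 + 4) = 41*(-4 + 8 + 8) + 1 = 41*12 + 1 = 492 + 1 = 493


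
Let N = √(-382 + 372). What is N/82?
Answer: I*√10/82 ≈ 0.038564*I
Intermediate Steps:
N = I*√10 (N = √(-10) = I*√10 ≈ 3.1623*I)
N/82 = (I*√10)/82 = (I*√10)*(1/82) = I*√10/82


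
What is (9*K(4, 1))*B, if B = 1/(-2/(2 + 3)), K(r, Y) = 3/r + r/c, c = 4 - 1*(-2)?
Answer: -255/8 ≈ -31.875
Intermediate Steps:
c = 6 (c = 4 + 2 = 6)
K(r, Y) = 3/r + r/6
B = -5/2 (B = 1/(-2/5) = -5/2 ≈ -2.5000)
(9*K(4, 1))*B = (9*(3/4 + (1/6)*4))*(-5/2) = (9*(3*(1/4) + 2/3))*(-5/2) = (9*(3/4 + 2/3))*(-5/2) = (9*(17/12))*(-5/2) = (51/4)*(-5/2) = -255/8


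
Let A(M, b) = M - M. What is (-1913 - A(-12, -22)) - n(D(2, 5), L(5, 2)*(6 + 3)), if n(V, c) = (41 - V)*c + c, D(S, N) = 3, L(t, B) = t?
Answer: -3668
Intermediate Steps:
A(M, b) = 0
n(V, c) = c + c*(41 - V) (n(V, c) = c*(41 - V) + c = c + c*(41 - V))
(-1913 - A(-12, -22)) - n(D(2, 5), L(5, 2)*(6 + 3)) = (-1913 - 1*0) - 5*(6 + 3)*(42 - 1*3) = (-1913 + 0) - 5*9*(42 - 3) = -1913 - 45*39 = -1913 - 1*1755 = -1913 - 1755 = -3668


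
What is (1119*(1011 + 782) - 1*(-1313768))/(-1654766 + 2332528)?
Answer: 3320135/677762 ≈ 4.8987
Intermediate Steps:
(1119*(1011 + 782) - 1*(-1313768))/(-1654766 + 2332528) = (1119*1793 + 1313768)/677762 = (2006367 + 1313768)*(1/677762) = 3320135*(1/677762) = 3320135/677762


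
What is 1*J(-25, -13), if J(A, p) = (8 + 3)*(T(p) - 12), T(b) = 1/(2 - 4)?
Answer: -275/2 ≈ -137.50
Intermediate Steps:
T(b) = -½ (T(b) = 1/(-2) = -½)
J(A, p) = -275/2 (J(A, p) = (8 + 3)*(-½ - 12) = 11*(-25/2) = -275/2)
1*J(-25, -13) = 1*(-275/2) = -275/2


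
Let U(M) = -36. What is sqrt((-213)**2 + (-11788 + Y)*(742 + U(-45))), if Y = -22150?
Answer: I*sqrt(23914859) ≈ 4890.3*I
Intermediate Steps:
sqrt((-213)**2 + (-11788 + Y)*(742 + U(-45))) = sqrt((-213)**2 + (-11788 - 22150)*(742 - 36)) = sqrt(45369 - 33938*706) = sqrt(45369 - 23960228) = sqrt(-23914859) = I*sqrt(23914859)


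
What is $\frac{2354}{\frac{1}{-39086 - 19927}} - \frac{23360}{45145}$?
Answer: $- \frac{1254278004130}{9029} \approx -1.3892 \cdot 10^{8}$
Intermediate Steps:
$\frac{2354}{\frac{1}{-39086 - 19927}} - \frac{23360}{45145} = \frac{2354}{\frac{1}{-59013}} - \frac{4672}{9029} = \frac{2354}{- \frac{1}{59013}} - \frac{4672}{9029} = 2354 \left(-59013\right) - \frac{4672}{9029} = -138916602 - \frac{4672}{9029} = - \frac{1254278004130}{9029}$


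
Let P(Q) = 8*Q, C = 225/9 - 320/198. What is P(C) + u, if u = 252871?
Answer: 25052749/99 ≈ 2.5306e+5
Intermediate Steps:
C = 2315/99 (C = 225*(⅑) - 320*1/198 = 25 - 160/99 = 2315/99 ≈ 23.384)
P(C) + u = 8*(2315/99) + 252871 = 18520/99 + 252871 = 25052749/99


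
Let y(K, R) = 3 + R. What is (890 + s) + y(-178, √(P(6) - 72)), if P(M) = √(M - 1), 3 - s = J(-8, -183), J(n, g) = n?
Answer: 904 + √(-72 + √5) ≈ 904.0 + 8.3525*I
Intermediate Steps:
s = 11 (s = 3 - 1*(-8) = 3 + 8 = 11)
P(M) = √(-1 + M)
(890 + s) + y(-178, √(P(6) - 72)) = (890 + 11) + (3 + √(√(-1 + 6) - 72)) = 901 + (3 + √(√5 - 72)) = 901 + (3 + √(-72 + √5)) = 904 + √(-72 + √5)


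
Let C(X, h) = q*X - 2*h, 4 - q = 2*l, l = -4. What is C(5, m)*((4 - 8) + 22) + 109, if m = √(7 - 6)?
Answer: 1153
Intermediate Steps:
q = 12 (q = 4 - 2*(-4) = 4 - 1*(-8) = 4 + 8 = 12)
m = 1 (m = √1 = 1)
C(X, h) = -2*h + 12*X (C(X, h) = 12*X - 2*h = -2*h + 12*X)
C(5, m)*((4 - 8) + 22) + 109 = (-2*1 + 12*5)*((4 - 8) + 22) + 109 = (-2 + 60)*(-4 + 22) + 109 = 58*18 + 109 = 1044 + 109 = 1153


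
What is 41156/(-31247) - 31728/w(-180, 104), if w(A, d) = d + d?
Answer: -62497829/406211 ≈ -153.86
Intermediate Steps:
w(A, d) = 2*d
41156/(-31247) - 31728/w(-180, 104) = 41156/(-31247) - 31728/(2*104) = 41156*(-1/31247) - 31728/208 = -41156/31247 - 31728*1/208 = -41156/31247 - 1983/13 = -62497829/406211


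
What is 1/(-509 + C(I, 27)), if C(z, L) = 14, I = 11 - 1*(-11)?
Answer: -1/495 ≈ -0.0020202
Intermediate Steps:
I = 22 (I = 11 + 11 = 22)
1/(-509 + C(I, 27)) = 1/(-509 + 14) = 1/(-495) = -1/495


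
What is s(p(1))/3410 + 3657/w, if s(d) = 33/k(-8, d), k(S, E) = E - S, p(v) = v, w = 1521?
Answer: 378059/157170 ≈ 2.4054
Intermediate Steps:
s(d) = 33/(8 + d) (s(d) = 33/(d - 1*(-8)) = 33/(d + 8) = 33/(8 + d))
s(p(1))/3410 + 3657/w = (33/(8 + 1))/3410 + 3657/1521 = (33/9)*(1/3410) + 3657*(1/1521) = (33*(⅑))*(1/3410) + 1219/507 = (11/3)*(1/3410) + 1219/507 = 1/930 + 1219/507 = 378059/157170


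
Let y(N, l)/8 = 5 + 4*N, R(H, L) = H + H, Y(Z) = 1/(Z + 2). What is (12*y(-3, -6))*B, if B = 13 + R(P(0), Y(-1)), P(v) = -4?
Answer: -3360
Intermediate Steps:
Y(Z) = 1/(2 + Z)
R(H, L) = 2*H
B = 5 (B = 13 + 2*(-4) = 13 - 8 = 5)
y(N, l) = 40 + 32*N (y(N, l) = 8*(5 + 4*N) = 40 + 32*N)
(12*y(-3, -6))*B = (12*(40 + 32*(-3)))*5 = (12*(40 - 96))*5 = (12*(-56))*5 = -672*5 = -3360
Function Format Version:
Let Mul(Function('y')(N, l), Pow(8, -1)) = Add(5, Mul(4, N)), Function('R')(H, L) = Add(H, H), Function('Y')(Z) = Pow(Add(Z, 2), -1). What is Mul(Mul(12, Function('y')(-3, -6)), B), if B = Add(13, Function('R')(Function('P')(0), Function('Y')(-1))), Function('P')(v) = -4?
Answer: -3360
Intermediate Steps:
Function('Y')(Z) = Pow(Add(2, Z), -1)
Function('R')(H, L) = Mul(2, H)
B = 5 (B = Add(13, Mul(2, -4)) = Add(13, -8) = 5)
Function('y')(N, l) = Add(40, Mul(32, N)) (Function('y')(N, l) = Mul(8, Add(5, Mul(4, N))) = Add(40, Mul(32, N)))
Mul(Mul(12, Function('y')(-3, -6)), B) = Mul(Mul(12, Add(40, Mul(32, -3))), 5) = Mul(Mul(12, Add(40, -96)), 5) = Mul(Mul(12, -56), 5) = Mul(-672, 5) = -3360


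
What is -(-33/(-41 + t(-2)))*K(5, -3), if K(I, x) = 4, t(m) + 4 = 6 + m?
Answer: -132/41 ≈ -3.2195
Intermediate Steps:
t(m) = 2 + m (t(m) = -4 + (6 + m) = 2 + m)
-(-33/(-41 + t(-2)))*K(5, -3) = -(-33/(-41 + (2 - 2)))*4 = -(-33/(-41 + 0))*4 = -(-33/(-41))*4 = -(-33*(-1/41))*4 = -33*4/41 = -1*132/41 = -132/41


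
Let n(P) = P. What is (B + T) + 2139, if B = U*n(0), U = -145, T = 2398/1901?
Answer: 4068637/1901 ≈ 2140.3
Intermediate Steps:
T = 2398/1901 (T = 2398*(1/1901) = 2398/1901 ≈ 1.2614)
B = 0 (B = -145*0 = 0)
(B + T) + 2139 = (0 + 2398/1901) + 2139 = 2398/1901 + 2139 = 4068637/1901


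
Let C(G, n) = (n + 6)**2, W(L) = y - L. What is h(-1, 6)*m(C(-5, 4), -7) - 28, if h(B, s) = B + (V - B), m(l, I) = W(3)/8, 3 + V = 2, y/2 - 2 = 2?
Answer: -229/8 ≈ -28.625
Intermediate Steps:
y = 8 (y = 4 + 2*2 = 4 + 4 = 8)
V = -1 (V = -3 + 2 = -1)
W(L) = 8 - L
C(G, n) = (6 + n)**2
m(l, I) = 5/8 (m(l, I) = (8 - 1*3)/8 = (8 - 3)*(1/8) = 5*(1/8) = 5/8)
h(B, s) = -1 (h(B, s) = B + (-1 - B) = -1)
h(-1, 6)*m(C(-5, 4), -7) - 28 = -1*5/8 - 28 = -5/8 - 28 = -229/8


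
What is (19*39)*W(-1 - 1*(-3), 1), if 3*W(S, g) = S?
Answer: 494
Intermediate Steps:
W(S, g) = S/3
(19*39)*W(-1 - 1*(-3), 1) = (19*39)*((-1 - 1*(-3))/3) = 741*((-1 + 3)/3) = 741*((⅓)*2) = 741*(⅔) = 494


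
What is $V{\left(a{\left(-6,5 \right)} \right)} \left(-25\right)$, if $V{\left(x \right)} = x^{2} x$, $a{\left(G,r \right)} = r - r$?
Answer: $0$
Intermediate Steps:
$a{\left(G,r \right)} = 0$
$V{\left(x \right)} = x^{3}$
$V{\left(a{\left(-6,5 \right)} \right)} \left(-25\right) = 0^{3} \left(-25\right) = 0 \left(-25\right) = 0$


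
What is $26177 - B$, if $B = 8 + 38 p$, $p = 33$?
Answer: $24915$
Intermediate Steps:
$B = 1262$ ($B = 8 + 38 \cdot 33 = 8 + 1254 = 1262$)
$26177 - B = 26177 - 1262 = 24915$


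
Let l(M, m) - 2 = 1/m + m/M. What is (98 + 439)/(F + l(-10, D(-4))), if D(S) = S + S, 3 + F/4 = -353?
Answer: -7160/18951 ≈ -0.37782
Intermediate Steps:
F = -1424 (F = -12 + 4*(-353) = -12 - 1412 = -1424)
D(S) = 2*S
l(M, m) = 2 + 1/m + m/M (l(M, m) = 2 + (1/m + m/M) = 2 + 1/m + m/M)
(98 + 439)/(F + l(-10, D(-4))) = (98 + 439)/(-1424 + (2 + 1/(2*(-4)) + (2*(-4))/(-10))) = 537/(-1424 + (2 + 1/(-8) - 8*(-⅒))) = 537/(-1424 + (2 - ⅛ + ⅘)) = 537/(-1424 + 107/40) = 537/(-56853/40) = 537*(-40/56853) = -7160/18951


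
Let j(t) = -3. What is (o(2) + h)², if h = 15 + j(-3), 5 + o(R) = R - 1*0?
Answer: 81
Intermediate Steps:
o(R) = -5 + R (o(R) = -5 + (R - 1*0) = -5 + (R + 0) = -5 + R)
h = 12 (h = 15 - 3 = 12)
(o(2) + h)² = ((-5 + 2) + 12)² = (-3 + 12)² = 9² = 81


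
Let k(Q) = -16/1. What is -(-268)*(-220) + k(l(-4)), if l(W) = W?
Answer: -58976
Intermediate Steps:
k(Q) = -16 (k(Q) = -16*1 = -16)
-(-268)*(-220) + k(l(-4)) = -(-268)*(-220) - 16 = -268*220 - 16 = -58960 - 16 = -58976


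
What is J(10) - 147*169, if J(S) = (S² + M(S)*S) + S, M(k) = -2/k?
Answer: -24735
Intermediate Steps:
J(S) = -2 + S + S² (J(S) = (S² + (-2/S)*S) + S = (S² - 2) + S = (-2 + S²) + S = -2 + S + S²)
J(10) - 147*169 = (-2 + 10*(1 + 10)) - 147*169 = (-2 + 10*11) - 24843 = (-2 + 110) - 24843 = 108 - 24843 = -24735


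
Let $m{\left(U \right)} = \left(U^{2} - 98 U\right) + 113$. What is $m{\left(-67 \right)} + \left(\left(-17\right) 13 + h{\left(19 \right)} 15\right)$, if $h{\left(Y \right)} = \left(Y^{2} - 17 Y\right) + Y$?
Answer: $11802$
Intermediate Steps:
$h{\left(Y \right)} = Y^{2} - 16 Y$
$m{\left(U \right)} = 113 + U^{2} - 98 U$
$m{\left(-67 \right)} + \left(\left(-17\right) 13 + h{\left(19 \right)} 15\right) = \left(113 + \left(-67\right)^{2} - -6566\right) - \left(221 - 19 \left(-16 + 19\right) 15\right) = \left(113 + 4489 + 6566\right) - \left(221 - 19 \cdot 3 \cdot 15\right) = 11168 + \left(-221 + 57 \cdot 15\right) = 11168 + \left(-221 + 855\right) = 11168 + 634 = 11802$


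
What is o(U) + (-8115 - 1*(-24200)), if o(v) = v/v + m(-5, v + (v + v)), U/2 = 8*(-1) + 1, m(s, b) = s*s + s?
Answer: 16106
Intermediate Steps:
m(s, b) = s + s**2 (m(s, b) = s**2 + s = s + s**2)
U = -14 (U = 2*(8*(-1) + 1) = 2*(-8 + 1) = 2*(-7) = -14)
o(v) = 21 (o(v) = v/v - 5*(1 - 5) = 1 - 5*(-4) = 1 + 20 = 21)
o(U) + (-8115 - 1*(-24200)) = 21 + (-8115 - 1*(-24200)) = 21 + (-8115 + 24200) = 21 + 16085 = 16106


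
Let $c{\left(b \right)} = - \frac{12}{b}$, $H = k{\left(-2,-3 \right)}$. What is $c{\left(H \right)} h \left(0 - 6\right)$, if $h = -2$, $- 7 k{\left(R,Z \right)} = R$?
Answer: $-504$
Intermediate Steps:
$k{\left(R,Z \right)} = - \frac{R}{7}$
$H = \frac{2}{7}$ ($H = \left(- \frac{1}{7}\right) \left(-2\right) = \frac{2}{7} \approx 0.28571$)
$c{\left(H \right)} h \left(0 - 6\right) = - \frac{12}{\frac{2}{7}} \left(- 2 \left(0 - 6\right)\right) = \left(-12\right) \frac{7}{2} \left(- 2 \left(0 - 6\right)\right) = - 42 \left(\left(-2\right) \left(-6\right)\right) = \left(-42\right) 12 = -504$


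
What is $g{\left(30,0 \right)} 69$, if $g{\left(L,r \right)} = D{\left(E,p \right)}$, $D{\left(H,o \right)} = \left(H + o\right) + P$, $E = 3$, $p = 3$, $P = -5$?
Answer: $69$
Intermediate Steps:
$D{\left(H,o \right)} = -5 + H + o$ ($D{\left(H,o \right)} = \left(H + o\right) - 5 = -5 + H + o$)
$g{\left(L,r \right)} = 1$ ($g{\left(L,r \right)} = -5 + 3 + 3 = 1$)
$g{\left(30,0 \right)} 69 = 1 \cdot 69 = 69$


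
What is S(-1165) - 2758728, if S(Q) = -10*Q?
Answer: -2747078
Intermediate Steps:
S(-1165) - 2758728 = -10*(-1165) - 2758728 = 11650 - 2758728 = -2747078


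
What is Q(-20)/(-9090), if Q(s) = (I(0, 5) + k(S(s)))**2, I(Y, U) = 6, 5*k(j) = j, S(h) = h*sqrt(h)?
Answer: 142/4545 + 16*I*sqrt(5)/1515 ≈ 0.031243 + 0.023615*I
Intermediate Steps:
S(h) = h**(3/2)
k(j) = j/5
Q(s) = (6 + s**(3/2)/5)**2
Q(-20)/(-9090) = ((30 + (-20)**(3/2))**2/25)/(-9090) = ((30 - 40*I*sqrt(5))**2/25)*(-1/9090) = -(30 - 40*I*sqrt(5))**2/227250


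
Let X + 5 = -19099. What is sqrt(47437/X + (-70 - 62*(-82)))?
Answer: sqrt(114313582686)/4776 ≈ 70.792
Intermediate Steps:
X = -19104 (X = -5 - 19099 = -19104)
sqrt(47437/X + (-70 - 62*(-82))) = sqrt(47437/(-19104) + (-70 - 62*(-82))) = sqrt(47437*(-1/19104) + (-70 + 5084)) = sqrt(-47437/19104 + 5014) = sqrt(95740019/19104) = sqrt(114313582686)/4776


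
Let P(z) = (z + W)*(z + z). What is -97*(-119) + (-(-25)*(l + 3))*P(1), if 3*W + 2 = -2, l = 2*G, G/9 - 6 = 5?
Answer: 8193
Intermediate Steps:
G = 99 (G = 54 + 9*5 = 54 + 45 = 99)
l = 198 (l = 2*99 = 198)
W = -4/3 (W = -⅔ + (⅓)*(-2) = -⅔ - ⅔ = -4/3 ≈ -1.3333)
P(z) = 2*z*(-4/3 + z) (P(z) = (z - 4/3)*(z + z) = (-4/3 + z)*(2*z) = 2*z*(-4/3 + z))
-97*(-119) + (-(-25)*(l + 3))*P(1) = -97*(-119) + (-(-25)*(198 + 3))*((⅔)*1*(-4 + 3*1)) = 11543 + (-(-25)*201)*((⅔)*1*(-4 + 3)) = 11543 + (-5*(-1005))*((⅔)*1*(-1)) = 11543 + 5025*(-⅔) = 11543 - 3350 = 8193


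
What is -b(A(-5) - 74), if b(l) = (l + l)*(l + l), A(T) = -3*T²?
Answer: -88804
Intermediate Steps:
b(l) = 4*l² (b(l) = (2*l)*(2*l) = 4*l²)
-b(A(-5) - 74) = -4*(-3*(-5)² - 74)² = -4*(-3*25 - 74)² = -4*(-75 - 74)² = -4*(-149)² = -4*22201 = -1*88804 = -88804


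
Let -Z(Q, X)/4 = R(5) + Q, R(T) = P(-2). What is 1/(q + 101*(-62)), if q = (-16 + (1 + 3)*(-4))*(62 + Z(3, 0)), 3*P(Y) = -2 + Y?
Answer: -3/24098 ≈ -0.00012449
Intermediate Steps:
P(Y) = -⅔ + Y/3 (P(Y) = (-2 + Y)/3 = -⅔ + Y/3)
R(T) = -4/3 (R(T) = -⅔ + (⅓)*(-2) = -⅔ - ⅔ = -4/3)
Z(Q, X) = 16/3 - 4*Q (Z(Q, X) = -4*(-4/3 + Q) = 16/3 - 4*Q)
q = -5312/3 (q = (-16 + (1 + 3)*(-4))*(62 + (16/3 - 4*3)) = (-16 + 4*(-4))*(62 + (16/3 - 12)) = (-16 - 16)*(62 - 20/3) = -32*166/3 = -5312/3 ≈ -1770.7)
1/(q + 101*(-62)) = 1/(-5312/3 + 101*(-62)) = 1/(-5312/3 - 6262) = 1/(-24098/3) = -3/24098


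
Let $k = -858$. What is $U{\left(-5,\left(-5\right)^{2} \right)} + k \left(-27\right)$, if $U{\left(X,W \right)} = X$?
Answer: $23161$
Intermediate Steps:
$U{\left(-5,\left(-5\right)^{2} \right)} + k \left(-27\right) = -5 - -23166 = -5 + 23166 = 23161$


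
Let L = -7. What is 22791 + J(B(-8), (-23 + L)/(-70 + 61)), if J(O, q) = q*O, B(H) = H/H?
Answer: 68383/3 ≈ 22794.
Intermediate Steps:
B(H) = 1
J(O, q) = O*q
22791 + J(B(-8), (-23 + L)/(-70 + 61)) = 22791 + 1*((-23 - 7)/(-70 + 61)) = 22791 + 1*(-30/(-9)) = 22791 + 1*(-30*(-⅑)) = 22791 + 1*(10/3) = 22791 + 10/3 = 68383/3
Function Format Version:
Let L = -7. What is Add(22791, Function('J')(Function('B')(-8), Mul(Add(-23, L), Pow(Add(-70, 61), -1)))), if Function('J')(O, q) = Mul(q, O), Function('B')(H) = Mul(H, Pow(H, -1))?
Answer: Rational(68383, 3) ≈ 22794.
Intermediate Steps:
Function('B')(H) = 1
Function('J')(O, q) = Mul(O, q)
Add(22791, Function('J')(Function('B')(-8), Mul(Add(-23, L), Pow(Add(-70, 61), -1)))) = Add(22791, Mul(1, Mul(Add(-23, -7), Pow(Add(-70, 61), -1)))) = Add(22791, Mul(1, Mul(-30, Pow(-9, -1)))) = Add(22791, Mul(1, Mul(-30, Rational(-1, 9)))) = Add(22791, Mul(1, Rational(10, 3))) = Add(22791, Rational(10, 3)) = Rational(68383, 3)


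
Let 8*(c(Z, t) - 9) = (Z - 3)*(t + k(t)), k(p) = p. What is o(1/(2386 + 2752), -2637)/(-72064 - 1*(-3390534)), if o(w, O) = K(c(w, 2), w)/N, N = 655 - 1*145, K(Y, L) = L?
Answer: 1/8695652418600 ≈ 1.1500e-13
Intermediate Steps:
c(Z, t) = 9 + t*(-3 + Z)/4 (c(Z, t) = 9 + ((Z - 3)*(t + t))/8 = 9 + ((-3 + Z)*(2*t))/8 = 9 + (2*t*(-3 + Z))/8 = 9 + t*(-3 + Z)/4)
N = 510 (N = 655 - 145 = 510)
o(w, O) = w/510
o(1/(2386 + 2752), -2637)/(-72064 - 1*(-3390534)) = (1/(510*(2386 + 2752)))/(-72064 - 1*(-3390534)) = ((1/510)/5138)/(-72064 + 3390534) = ((1/510)*(1/5138))/3318470 = (1/2620380)*(1/3318470) = 1/8695652418600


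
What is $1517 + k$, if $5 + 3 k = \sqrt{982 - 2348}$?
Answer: $\frac{4546}{3} + \frac{i \sqrt{1366}}{3} \approx 1515.3 + 12.32 i$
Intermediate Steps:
$k = - \frac{5}{3} + \frac{i \sqrt{1366}}{3}$ ($k = - \frac{5}{3} + \frac{\sqrt{982 - 2348}}{3} = - \frac{5}{3} + \frac{\sqrt{-1366}}{3} = - \frac{5}{3} + \frac{i \sqrt{1366}}{3} \approx -1.6667 + 12.32 i$)
$1517 + k = 1517 - \left(\frac{5}{3} - \frac{i \sqrt{1366}}{3}\right) = \frac{4546}{3} + \frac{i \sqrt{1366}}{3}$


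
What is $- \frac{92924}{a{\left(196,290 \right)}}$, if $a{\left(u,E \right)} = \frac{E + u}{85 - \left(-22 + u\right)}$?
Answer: $\frac{4135118}{243} \approx 17017.0$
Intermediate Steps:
$a{\left(u,E \right)} = \frac{E + u}{107 - u}$
$- \frac{92924}{a{\left(196,290 \right)}} = - \frac{92924}{\frac{1}{-107 + 196} \left(\left(-1\right) 290 - 196\right)} = - \frac{92924}{\frac{1}{89} \left(-290 - 196\right)} = - \frac{92924}{\frac{1}{89} \left(-486\right)} = - \frac{92924}{- \frac{486}{89}} = \left(-92924\right) \left(- \frac{89}{486}\right) = \frac{4135118}{243}$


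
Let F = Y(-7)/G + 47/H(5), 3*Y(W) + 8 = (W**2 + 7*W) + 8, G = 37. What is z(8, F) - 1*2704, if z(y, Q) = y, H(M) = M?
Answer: -2696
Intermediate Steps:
Y(W) = W**2/3 + 7*W/3 (Y(W) = -8/3 + ((W**2 + 7*W) + 8)/3 = -8/3 + (8 + W**2 + 7*W)/3 = -8/3 + (8/3 + W**2/3 + 7*W/3) = W**2/3 + 7*W/3)
F = 47/5 (F = ((1/3)*(-7)*(7 - 7))/37 + 47/5 = ((1/3)*(-7)*0)*(1/37) + 47*(1/5) = 0*(1/37) + 47/5 = 0 + 47/5 = 47/5 ≈ 9.4000)
z(8, F) - 1*2704 = 8 - 1*2704 = 8 - 2704 = -2696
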